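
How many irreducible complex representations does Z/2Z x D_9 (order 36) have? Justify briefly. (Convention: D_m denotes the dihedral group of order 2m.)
12

Working: The number of irreducible complex representations of a finite group equals its number of conjugacy classes. For a direct product, #classes(G x H) = #classes(G) * #classes(H). Z/2Z has 2 classes (abelian), D_9 has 6 classes, so 2 * 6 = 12, so Z/2Z x D_9 (order 36) has exactly 12 irreducible complex representations.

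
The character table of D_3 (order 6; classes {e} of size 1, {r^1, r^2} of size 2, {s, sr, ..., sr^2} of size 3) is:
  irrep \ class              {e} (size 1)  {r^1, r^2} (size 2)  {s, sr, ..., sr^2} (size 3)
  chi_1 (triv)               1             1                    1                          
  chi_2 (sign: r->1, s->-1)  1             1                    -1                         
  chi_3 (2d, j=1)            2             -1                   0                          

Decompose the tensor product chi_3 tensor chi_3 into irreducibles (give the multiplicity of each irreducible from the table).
chi_3 tensor chi_3 = chi_1 + chi_2 + chi_3 (all other irreducibles have multiplicity 0).

Why: The character of a tensor product is the pointwise product (chi_3 * chi_3)(C) = chi_3(C) * chi_3(C):
  {e}: (2)*(2), {r^1, r^2}: (-1)*(-1), {s, sr, ..., sr^2}: (0)*(0)
so (chi_3 * chi_3) takes values
  {e} -> 4, {r^1, r^2} -> 1, {s, sr, ..., sr^2} -> 0.
Now take the inner product of this character with each irreducible chi from the table, <chi_3*chi_3, chi> = (1/6) sum_C |C| (chi_3*chi_3)(C) conj(chi(C)):
  <chi_3*chi_3, chi_1> = (1/6)[1*(4)*conj(1) + 2*(1)*conj(1) + 3*(0)*conj(1)]
      = (1/6)[(4) + (2) + (0)] = 6/6 = 1
  <chi_3*chi_3, chi_2> = (1/6)[1*(4)*conj(1) + 2*(1)*conj(1) + 3*(0)*conj(-1)]
      = (1/6)[(4) + (2) + (0)] = 6/6 = 1
  <chi_3*chi_3, chi_3> = (1/6)[1*(4)*conj(2) + 2*(1)*conj(-1) + 3*(0)*conj(0)]
      = (1/6)[(8) + (-2) + (0)] = 6/6 = 1
Hence the multiplicities are chi_1: 1, chi_2: 1, chi_3: 1. Dimension check: dim(chi_3)*dim(chi_3) = 2*2 = 4 and sum (mult * dim) = 1*1 + 1*1 + 1*2 = 4.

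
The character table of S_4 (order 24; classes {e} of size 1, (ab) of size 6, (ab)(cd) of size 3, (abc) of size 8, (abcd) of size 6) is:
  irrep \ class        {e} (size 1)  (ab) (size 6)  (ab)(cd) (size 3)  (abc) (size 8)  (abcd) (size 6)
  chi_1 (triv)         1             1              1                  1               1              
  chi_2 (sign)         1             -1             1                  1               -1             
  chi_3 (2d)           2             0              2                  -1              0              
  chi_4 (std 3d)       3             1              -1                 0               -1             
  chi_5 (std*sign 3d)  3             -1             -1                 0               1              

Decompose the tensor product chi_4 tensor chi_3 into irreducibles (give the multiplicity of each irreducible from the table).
chi_4 tensor chi_3 = chi_4 + chi_5 (all other irreducibles have multiplicity 0).

Explanation: The character of a tensor product is the pointwise product (chi_4 * chi_3)(C) = chi_4(C) * chi_3(C):
  {e}: (3)*(2), (ab): (1)*(0), (ab)(cd): (-1)*(2), (abc): (0)*(-1), (abcd): (-1)*(0)
so (chi_4 * chi_3) takes values
  {e} -> 6, (ab) -> 0, (ab)(cd) -> -2, (abc) -> 0, (abcd) -> 0.
Now take the inner product of this character with each irreducible chi from the table, <chi_4*chi_3, chi> = (1/24) sum_C |C| (chi_4*chi_3)(C) conj(chi(C)):
  <chi_4*chi_3, chi_1> = (1/24)[1*(6)*conj(1) + 6*(0)*conj(1) + 3*(-2)*conj(1) + 8*(0)*conj(1) + 6*(0)*conj(1)]
      = (1/24)[(6) + (0) + (-6) + (0) + (0)] = 0/24 = 0
  <chi_4*chi_3, chi_2> = (1/24)[1*(6)*conj(1) + 6*(0)*conj(-1) + 3*(-2)*conj(1) + 8*(0)*conj(1) + 6*(0)*conj(-1)]
      = (1/24)[(6) + (0) + (-6) + (0) + (0)] = 0/24 = 0
  <chi_4*chi_3, chi_3> = (1/24)[1*(6)*conj(2) + 6*(0)*conj(0) + 3*(-2)*conj(2) + 8*(0)*conj(-1) + 6*(0)*conj(0)]
      = (1/24)[(12) + (0) + (-12) + (0) + (0)] = 0/24 = 0
  <chi_4*chi_3, chi_4> = (1/24)[1*(6)*conj(3) + 6*(0)*conj(1) + 3*(-2)*conj(-1) + 8*(0)*conj(0) + 6*(0)*conj(-1)]
      = (1/24)[(18) + (0) + (6) + (0) + (0)] = 24/24 = 1
  <chi_4*chi_3, chi_5> = (1/24)[1*(6)*conj(3) + 6*(0)*conj(-1) + 3*(-2)*conj(-1) + 8*(0)*conj(0) + 6*(0)*conj(1)]
      = (1/24)[(18) + (0) + (6) + (0) + (0)] = 24/24 = 1
Hence the multiplicities are chi_4: 1, chi_5: 1. Dimension check: dim(chi_4)*dim(chi_3) = 3*2 = 6 and sum (mult * dim) = 1*3 + 1*3 = 6.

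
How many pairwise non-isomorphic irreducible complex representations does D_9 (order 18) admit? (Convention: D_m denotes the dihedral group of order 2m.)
6

Argument: The number of irreducible complex representations of a finite group equals its number of conjugacy classes. D_9 has 6 conjugacy classes ((n+3)/2 for n odd), so D_9 (order 18) has exactly 6 irreducible complex representations.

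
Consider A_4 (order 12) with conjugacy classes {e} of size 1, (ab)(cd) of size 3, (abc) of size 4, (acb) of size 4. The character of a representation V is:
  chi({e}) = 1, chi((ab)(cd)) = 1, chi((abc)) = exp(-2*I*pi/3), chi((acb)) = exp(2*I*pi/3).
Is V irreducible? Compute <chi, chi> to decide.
Irreducible: <chi, chi> = 1.

<chi, chi> = (1/|G|) sum_C |C| * |chi(C)|^2 = (1/12)[1*|1|^2 + 3*|1|^2 + 4*|exp(-2*I*pi/3)|^2 + 4*|exp(2*I*pi/3)|^2]
  = (1/12)[(1) + (3) + (4) + (4)] = 12/12 = 1.
(Exp terms are combined using exp(i*s)*conj(exp(i*t)) = exp(i*(s-t)), and sums of them are collapsed using the identity that for every m > 1 the m distinct m-th roots of unity sum to 0, e.g. 1 + exp(2*I*pi/3) + exp(-2*I*pi/3) = 0.)
A character is irreducible iff <chi, chi> = 1, so this representation is irreducible.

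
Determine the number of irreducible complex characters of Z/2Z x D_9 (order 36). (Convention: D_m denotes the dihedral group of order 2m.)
12

Details: The number of irreducible complex representations of a finite group equals its number of conjugacy classes. For a direct product, #classes(G x H) = #classes(G) * #classes(H). Z/2Z has 2 classes (abelian), D_9 has 6 classes, so 2 * 6 = 12, so Z/2Z x D_9 (order 36) has exactly 12 irreducible complex representations.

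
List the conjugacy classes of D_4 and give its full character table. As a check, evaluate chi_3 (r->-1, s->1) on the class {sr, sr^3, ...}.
Conjugacy classes: {e} of size 1, {r^2} of size 1, {r^1, r^3} of size 2, {s, sr^2, ...} of size 2, {sr, sr^3, ...} of size 2.
Character table:
  irrep \ class              {e} (size 1)  {r^2} (size 1)  {r^1, r^3} (size 2)  {s, sr^2, ...} (size 2)  {sr, sr^3, ...} (size 2)
  chi_1 (triv)               1             1               1                    1                        1                       
  chi_2 (sign: r->1, s->-1)  1             1               1                    -1                       -1                      
  chi_3 (r->-1, s->1)        1             1               -1                   1                        -1                      
  chi_4 (r->-1, s->-1)       1             1               -1                   -1                       1                       
  chi_5 (2d, j=1)            2             -2              0                    0                        0                       

Spot check: chi_3 (r->-1, s->1) on {sr, sr^3, ...} = -1.

Working: D_4 has order 2*4 = 8 with 5 conjugacy classes, hence 5 irreducibles. Sum of squared dims 1 + 1 + 1 + 1 + 4 = 8 = |G|. Linear characters come from the abelianisation; the 2-dimensional irreps have character r^k -> 2*cos(2*pi*j*k/4), reflections -> 0.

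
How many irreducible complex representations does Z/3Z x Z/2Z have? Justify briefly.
6

Why: The number of irreducible complex representations of a finite group equals its number of conjugacy classes. Z/3Z x Z/2Z is abelian of order 6, so every element is its own conjugacy class: 6 classes, so Z/3Z x Z/2Z (order 6) has exactly 6 irreducible complex representations.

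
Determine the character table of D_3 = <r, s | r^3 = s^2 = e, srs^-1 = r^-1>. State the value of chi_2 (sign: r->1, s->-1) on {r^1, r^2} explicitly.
Conjugacy classes: {e} of size 1, {r^1, r^2} of size 2, {s, sr, ..., sr^2} of size 3.
Character table:
  irrep \ class              {e} (size 1)  {r^1, r^2} (size 2)  {s, sr, ..., sr^2} (size 3)
  chi_1 (triv)               1             1                    1                          
  chi_2 (sign: r->1, s->-1)  1             1                    -1                         
  chi_3 (2d, j=1)            2             -1                   0                          

Spot check: chi_2 (sign: r->1, s->-1) on {r^1, r^2} = 1.

Argument: D_3 has order 2*3 = 6 with 3 conjugacy classes, hence 3 irreducibles. Sum of squared dims 1 + 1 + 4 = 6 = |G|. Linear characters come from the abelianisation; the 2-dimensional irreps have character r^k -> 2*cos(2*pi*j*k/3), reflections -> 0.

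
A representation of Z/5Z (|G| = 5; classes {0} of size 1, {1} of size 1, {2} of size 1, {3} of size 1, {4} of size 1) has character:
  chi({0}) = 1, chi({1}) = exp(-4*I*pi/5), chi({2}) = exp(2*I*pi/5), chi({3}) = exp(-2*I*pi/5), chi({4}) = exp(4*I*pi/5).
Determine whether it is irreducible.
Irreducible: <chi, chi> = 1.

Reasoning: <chi, chi> = (1/|G|) sum_C |C| * |chi(C)|^2 = (1/5)[1*|1|^2 + 1*|exp(-4*I*pi/5)|^2 + 1*|exp(2*I*pi/5)|^2 + 1*|exp(-2*I*pi/5)|^2 + 1*|exp(4*I*pi/5)|^2]
  = (1/5)[(1) + (1) + (1) + (1) + (1)] = 5/5 = 1.
(Exp terms are combined using exp(i*s)*conj(exp(i*t)) = exp(i*(s-t)), and sums of them are collapsed using the identity that for every m > 1 the m distinct m-th roots of unity sum to 0, e.g. 1 + exp(2*I*pi/3) + exp(-2*I*pi/3) = 0.)
A character is irreducible iff <chi, chi> = 1, so this representation is irreducible.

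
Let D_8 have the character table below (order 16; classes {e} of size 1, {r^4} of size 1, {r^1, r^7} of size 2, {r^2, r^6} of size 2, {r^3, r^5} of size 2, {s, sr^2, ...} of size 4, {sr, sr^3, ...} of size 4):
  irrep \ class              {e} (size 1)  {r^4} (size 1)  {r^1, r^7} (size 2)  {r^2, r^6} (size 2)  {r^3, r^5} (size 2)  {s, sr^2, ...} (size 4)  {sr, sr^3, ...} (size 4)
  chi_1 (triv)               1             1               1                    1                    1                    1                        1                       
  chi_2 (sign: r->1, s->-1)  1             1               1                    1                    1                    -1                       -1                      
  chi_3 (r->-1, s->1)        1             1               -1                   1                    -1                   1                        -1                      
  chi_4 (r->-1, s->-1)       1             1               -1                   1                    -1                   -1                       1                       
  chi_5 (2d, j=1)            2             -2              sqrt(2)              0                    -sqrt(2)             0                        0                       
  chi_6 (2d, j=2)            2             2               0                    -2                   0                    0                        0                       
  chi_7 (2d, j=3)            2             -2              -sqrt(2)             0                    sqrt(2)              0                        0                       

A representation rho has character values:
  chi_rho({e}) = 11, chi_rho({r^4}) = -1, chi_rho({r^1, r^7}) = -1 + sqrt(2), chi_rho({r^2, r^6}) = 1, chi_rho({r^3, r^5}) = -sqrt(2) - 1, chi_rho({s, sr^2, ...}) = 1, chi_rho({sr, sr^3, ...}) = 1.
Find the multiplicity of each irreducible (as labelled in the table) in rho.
Multiplicities: chi_1: 1, chi_2: 0, chi_3: 1, chi_4: 1, chi_5: 2, chi_6: 1, chi_7: 1.

Solution. Use <chi_rho, chi> = (1/|G|) sum_C |C| * chi_rho(C) * conj(chi(C)) with |G| = 16 for each irreducible chi in the table:
  <chi_rho, chi_1> = (1/16)[1*(11)*conj(1) + 1*(-1)*conj(1) + 2*(-1 + sqrt(2))*conj(1) + 2*(1)*conj(1) + 2*(-sqrt(2) - 1)*conj(1) + 4*(1)*conj(1) + 4*(1)*conj(1)]
      = (1/16)[(11) + (-1) + (-2 + 2*sqrt(2)) + (2) + (-2*sqrt(2) - 2) + (4) + (4)] = 16/16 = 1
  <chi_rho, chi_2> = (1/16)[1*(11)*conj(1) + 1*(-1)*conj(1) + 2*(-1 + sqrt(2))*conj(1) + 2*(1)*conj(1) + 2*(-sqrt(2) - 1)*conj(1) + 4*(1)*conj(-1) + 4*(1)*conj(-1)]
      = (1/16)[(11) + (-1) + (-2 + 2*sqrt(2)) + (2) + (-2*sqrt(2) - 2) + (-4) + (-4)] = 0/16 = 0
  <chi_rho, chi_3> = (1/16)[1*(11)*conj(1) + 1*(-1)*conj(1) + 2*(-1 + sqrt(2))*conj(-1) + 2*(1)*conj(1) + 2*(-sqrt(2) - 1)*conj(-1) + 4*(1)*conj(1) + 4*(1)*conj(-1)]
      = (1/16)[(11) + (-1) + (2 - 2*sqrt(2)) + (2) + (2 + 2*sqrt(2)) + (4) + (-4)] = 16/16 = 1
  <chi_rho, chi_4> = (1/16)[1*(11)*conj(1) + 1*(-1)*conj(1) + 2*(-1 + sqrt(2))*conj(-1) + 2*(1)*conj(1) + 2*(-sqrt(2) - 1)*conj(-1) + 4*(1)*conj(-1) + 4*(1)*conj(1)]
      = (1/16)[(11) + (-1) + (2 - 2*sqrt(2)) + (2) + (2 + 2*sqrt(2)) + (-4) + (4)] = 16/16 = 1
  <chi_rho, chi_5> = (1/16)[1*(11)*conj(2) + 1*(-1)*conj(-2) + 2*(-1 + sqrt(2))*conj(sqrt(2)) + 2*(1)*conj(0) + 2*(-sqrt(2) - 1)*conj(-sqrt(2)) + 4*(1)*conj(0) + 4*(1)*conj(0)]
      = (1/16)[(22) + (2) + (4 - 2*sqrt(2)) + (0) + (2*sqrt(2) + 4) + (0) + (0)] = 32/16 = 2
  <chi_rho, chi_6> = (1/16)[1*(11)*conj(2) + 1*(-1)*conj(2) + 2*(-1 + sqrt(2))*conj(0) + 2*(1)*conj(-2) + 2*(-sqrt(2) - 1)*conj(0) + 4*(1)*conj(0) + 4*(1)*conj(0)]
      = (1/16)[(22) + (-2) + (0) + (-4) + (0) + (0) + (0)] = 16/16 = 1
  <chi_rho, chi_7> = (1/16)[1*(11)*conj(2) + 1*(-1)*conj(-2) + 2*(-1 + sqrt(2))*conj(-sqrt(2)) + 2*(1)*conj(0) + 2*(-sqrt(2) - 1)*conj(sqrt(2)) + 4*(1)*conj(0) + 4*(1)*conj(0)]
      = (1/16)[(22) + (2) + (-4 + 2*sqrt(2)) + (0) + (-4 - 2*sqrt(2)) + (0) + (0)] = 16/16 = 1
Dimension check: dim(rho) = sum (mult * dim) = 1*1 + 0*1 + 1*1 + 1*1 + 2*2 + 1*2 + 1*2 = 11 = chi_rho(e) = 11.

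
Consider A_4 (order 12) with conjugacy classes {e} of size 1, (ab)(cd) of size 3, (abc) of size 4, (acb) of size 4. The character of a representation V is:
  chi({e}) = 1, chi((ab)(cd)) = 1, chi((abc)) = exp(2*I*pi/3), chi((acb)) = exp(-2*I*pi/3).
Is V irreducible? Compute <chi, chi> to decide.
Irreducible: <chi, chi> = 1.

Details: <chi, chi> = (1/|G|) sum_C |C| * |chi(C)|^2 = (1/12)[1*|1|^2 + 3*|1|^2 + 4*|exp(2*I*pi/3)|^2 + 4*|exp(-2*I*pi/3)|^2]
  = (1/12)[(1) + (3) + (4) + (4)] = 12/12 = 1.
(Exp terms are combined using exp(i*s)*conj(exp(i*t)) = exp(i*(s-t)), and sums of them are collapsed using the identity that for every m > 1 the m distinct m-th roots of unity sum to 0, e.g. 1 + exp(2*I*pi/3) + exp(-2*I*pi/3) = 0.)
A character is irreducible iff <chi, chi> = 1, so this representation is irreducible.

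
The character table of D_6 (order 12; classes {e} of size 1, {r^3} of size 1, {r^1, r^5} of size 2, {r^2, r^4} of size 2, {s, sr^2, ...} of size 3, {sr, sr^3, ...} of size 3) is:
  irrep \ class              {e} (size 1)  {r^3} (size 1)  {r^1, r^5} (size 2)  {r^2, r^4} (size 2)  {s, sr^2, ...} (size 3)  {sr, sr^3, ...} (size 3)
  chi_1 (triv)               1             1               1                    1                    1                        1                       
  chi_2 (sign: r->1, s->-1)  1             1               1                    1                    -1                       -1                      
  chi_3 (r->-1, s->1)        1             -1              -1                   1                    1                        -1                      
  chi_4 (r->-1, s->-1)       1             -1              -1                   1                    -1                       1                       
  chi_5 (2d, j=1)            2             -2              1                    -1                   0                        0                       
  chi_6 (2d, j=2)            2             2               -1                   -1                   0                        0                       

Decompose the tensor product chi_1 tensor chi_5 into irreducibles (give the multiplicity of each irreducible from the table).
chi_1 tensor chi_5 = chi_5 (all other irreducibles have multiplicity 0).

Why: The character of a tensor product is the pointwise product (chi_1 * chi_5)(C) = chi_1(C) * chi_5(C):
  {e}: (1)*(2), {r^3}: (1)*(-2), {r^1, r^5}: (1)*(1), {r^2, r^4}: (1)*(-1), {s, sr^2, ...}: (1)*(0), {sr, sr^3, ...}: (1)*(0)
so (chi_1 * chi_5) takes values
  {e} -> 2, {r^3} -> -2, {r^1, r^5} -> 1, {r^2, r^4} -> -1, {s, sr^2, ...} -> 0, {sr, sr^3, ...} -> 0.
Now take the inner product of this character with each irreducible chi from the table, <chi_1*chi_5, chi> = (1/12) sum_C |C| (chi_1*chi_5)(C) conj(chi(C)):
  <chi_1*chi_5, chi_1> = (1/12)[1*(2)*conj(1) + 1*(-2)*conj(1) + 2*(1)*conj(1) + 2*(-1)*conj(1) + 3*(0)*conj(1) + 3*(0)*conj(1)]
      = (1/12)[(2) + (-2) + (2) + (-2) + (0) + (0)] = 0/12 = 0
  <chi_1*chi_5, chi_2> = (1/12)[1*(2)*conj(1) + 1*(-2)*conj(1) + 2*(1)*conj(1) + 2*(-1)*conj(1) + 3*(0)*conj(-1) + 3*(0)*conj(-1)]
      = (1/12)[(2) + (-2) + (2) + (-2) + (0) + (0)] = 0/12 = 0
  <chi_1*chi_5, chi_3> = (1/12)[1*(2)*conj(1) + 1*(-2)*conj(-1) + 2*(1)*conj(-1) + 2*(-1)*conj(1) + 3*(0)*conj(1) + 3*(0)*conj(-1)]
      = (1/12)[(2) + (2) + (-2) + (-2) + (0) + (0)] = 0/12 = 0
  <chi_1*chi_5, chi_4> = (1/12)[1*(2)*conj(1) + 1*(-2)*conj(-1) + 2*(1)*conj(-1) + 2*(-1)*conj(1) + 3*(0)*conj(-1) + 3*(0)*conj(1)]
      = (1/12)[(2) + (2) + (-2) + (-2) + (0) + (0)] = 0/12 = 0
  <chi_1*chi_5, chi_5> = (1/12)[1*(2)*conj(2) + 1*(-2)*conj(-2) + 2*(1)*conj(1) + 2*(-1)*conj(-1) + 3*(0)*conj(0) + 3*(0)*conj(0)]
      = (1/12)[(4) + (4) + (2) + (2) + (0) + (0)] = 12/12 = 1
  <chi_1*chi_5, chi_6> = (1/12)[1*(2)*conj(2) + 1*(-2)*conj(2) + 2*(1)*conj(-1) + 2*(-1)*conj(-1) + 3*(0)*conj(0) + 3*(0)*conj(0)]
      = (1/12)[(4) + (-4) + (-2) + (2) + (0) + (0)] = 0/12 = 0
Hence the multiplicities are chi_5: 1. Dimension check: dim(chi_1)*dim(chi_5) = 1*2 = 2 and sum (mult * dim) = 1*2 = 2.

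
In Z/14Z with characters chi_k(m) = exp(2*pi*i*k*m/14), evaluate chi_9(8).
chi_9(8) = zeta_14^72 = exp(2*I*pi/7)

Proof sketch: chi_9(8) = zeta_14^(9*8) = zeta_14^72. Since zeta_14^14 = 1, this equals zeta_14^2 = exp(2*pi*i*2/14) = exp(2*I*pi/7).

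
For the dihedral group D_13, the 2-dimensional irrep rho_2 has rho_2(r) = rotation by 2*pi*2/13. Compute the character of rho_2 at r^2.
chi_{rho_2}(r^2) = 2*cos(2*pi*2*2/13) = -2*cos(5*pi/13)

Working: rho_2(r^2) is rotation by angle 2*pi*2*2/13, whose trace is 2*cos(2*pi*2*2/13) = -2*cos(5*pi/13).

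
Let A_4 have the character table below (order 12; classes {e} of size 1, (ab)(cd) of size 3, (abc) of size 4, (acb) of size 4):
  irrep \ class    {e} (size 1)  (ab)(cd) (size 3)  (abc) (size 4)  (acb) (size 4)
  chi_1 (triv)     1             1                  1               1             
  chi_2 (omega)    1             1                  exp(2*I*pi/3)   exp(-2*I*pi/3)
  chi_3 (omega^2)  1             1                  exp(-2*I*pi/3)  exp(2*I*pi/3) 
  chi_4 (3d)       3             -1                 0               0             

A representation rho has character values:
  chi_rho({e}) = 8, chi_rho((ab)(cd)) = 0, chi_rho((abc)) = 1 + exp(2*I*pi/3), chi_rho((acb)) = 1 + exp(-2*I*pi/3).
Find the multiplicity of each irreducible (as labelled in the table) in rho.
Multiplicities: chi_1: 1, chi_2: 1, chi_3: 0, chi_4: 2.

Derivation: Use <chi_rho, chi> = (1/|G|) sum_C |C| * chi_rho(C) * conj(chi(C)) with |G| = 12 for each irreducible chi in the table:
  <chi_rho, chi_1> = (1/12)[1*(8)*conj(1) + 3*(0)*conj(1) + 4*(1 + exp(2*I*pi/3))*conj(1) + 4*(1 + exp(-2*I*pi/3))*conj(1)]
      = (1/12)[(8) + (0) + (4 + 4*exp(2*I*pi/3)) + (4 + 4*exp(-2*I*pi/3))] = 12/12 = 1
  <chi_rho, chi_2> = (1/12)[1*(8)*conj(1) + 3*(0)*conj(1) + 4*(1 + exp(2*I*pi/3))*conj(exp(2*I*pi/3)) + 4*(1 + exp(-2*I*pi/3))*conj(exp(-2*I*pi/3))]
      = (1/12)[(8) + (0) + (4 + 4*exp(-2*I*pi/3)) + (4 + 4*exp(2*I*pi/3))] = 12/12 = 1
  <chi_rho, chi_3> = (1/12)[1*(8)*conj(1) + 3*(0)*conj(1) + 4*(1 + exp(2*I*pi/3))*conj(exp(-2*I*pi/3)) + 4*(1 + exp(-2*I*pi/3))*conj(exp(2*I*pi/3))]
      = (1/12)[(8) + (0) + (-4) + (-4)] = 0/12 = 0
  <chi_rho, chi_4> = (1/12)[1*(8)*conj(3) + 3*(0)*conj(-1) + 4*(1 + exp(2*I*pi/3))*conj(0) + 4*(1 + exp(-2*I*pi/3))*conj(0)]
      = (1/12)[(24) + (0) + (0) + (0)] = 24/12 = 2
(Exp terms are combined using exp(i*s)*conj(exp(i*t)) = exp(i*(s-t)), and sums of them are collapsed using the identity that for every m > 1 the m distinct m-th roots of unity sum to 0, e.g. 1 + exp(2*I*pi/3) + exp(-2*I*pi/3) = 0.)
Dimension check: dim(rho) = sum (mult * dim) = 1*1 + 1*1 + 0*1 + 2*3 = 8 = chi_rho(e) = 8.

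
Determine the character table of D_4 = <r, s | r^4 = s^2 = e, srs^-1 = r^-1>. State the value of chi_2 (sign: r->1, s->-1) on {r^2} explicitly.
Conjugacy classes: {e} of size 1, {r^2} of size 1, {r^1, r^3} of size 2, {s, sr^2, ...} of size 2, {sr, sr^3, ...} of size 2.
Character table:
  irrep \ class              {e} (size 1)  {r^2} (size 1)  {r^1, r^3} (size 2)  {s, sr^2, ...} (size 2)  {sr, sr^3, ...} (size 2)
  chi_1 (triv)               1             1               1                    1                        1                       
  chi_2 (sign: r->1, s->-1)  1             1               1                    -1                       -1                      
  chi_3 (r->-1, s->1)        1             1               -1                   1                        -1                      
  chi_4 (r->-1, s->-1)       1             1               -1                   -1                       1                       
  chi_5 (2d, j=1)            2             -2              0                    0                        0                       

Spot check: chi_2 (sign: r->1, s->-1) on {r^2} = 1.

Argument: D_4 has order 2*4 = 8 with 5 conjugacy classes, hence 5 irreducibles. Sum of squared dims 1 + 1 + 1 + 1 + 4 = 8 = |G|. Linear characters come from the abelianisation; the 2-dimensional irreps have character r^k -> 2*cos(2*pi*j*k/4), reflections -> 0.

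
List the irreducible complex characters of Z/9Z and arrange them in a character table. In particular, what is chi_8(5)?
Character table of Z/9Z (irreps indexed chi_0,...,chi_8 with chi_k(m) = zeta_9^(k*m), zeta_9 = exp(2*pi*i/9)):
  irrep \ class  {0} (size 1)  {1} (size 1)    {2} (size 1)    {3} (size 1)    {4} (size 1)    {5} (size 1)    {6} (size 1)    {7} (size 1)    {8} (size 1)  
  chi_0          1             1               1               1               1               1               1               1               1             
  chi_1          1             exp(2*I*pi/9)   exp(4*I*pi/9)   exp(2*I*pi/3)   exp(8*I*pi/9)   exp(-8*I*pi/9)  exp(-2*I*pi/3)  exp(-4*I*pi/9)  exp(-2*I*pi/9)
  chi_2          1             exp(4*I*pi/9)   exp(8*I*pi/9)   exp(-2*I*pi/3)  exp(-2*I*pi/9)  exp(2*I*pi/9)   exp(2*I*pi/3)   exp(-8*I*pi/9)  exp(-4*I*pi/9)
  chi_3          1             exp(2*I*pi/3)   exp(-2*I*pi/3)  1               exp(2*I*pi/3)   exp(-2*I*pi/3)  1               exp(2*I*pi/3)   exp(-2*I*pi/3)
  chi_4          1             exp(8*I*pi/9)   exp(-2*I*pi/9)  exp(2*I*pi/3)   exp(-4*I*pi/9)  exp(4*I*pi/9)   exp(-2*I*pi/3)  exp(2*I*pi/9)   exp(-8*I*pi/9)
  chi_5          1             exp(-8*I*pi/9)  exp(2*I*pi/9)   exp(-2*I*pi/3)  exp(4*I*pi/9)   exp(-4*I*pi/9)  exp(2*I*pi/3)   exp(-2*I*pi/9)  exp(8*I*pi/9) 
  chi_6          1             exp(-2*I*pi/3)  exp(2*I*pi/3)   1               exp(-2*I*pi/3)  exp(2*I*pi/3)   1               exp(-2*I*pi/3)  exp(2*I*pi/3) 
  chi_7          1             exp(-4*I*pi/9)  exp(-8*I*pi/9)  exp(2*I*pi/3)   exp(2*I*pi/9)   exp(-2*I*pi/9)  exp(-2*I*pi/3)  exp(8*I*pi/9)   exp(4*I*pi/9) 
  chi_8          1             exp(-2*I*pi/9)  exp(-4*I*pi/9)  exp(-2*I*pi/3)  exp(-8*I*pi/9)  exp(8*I*pi/9)   exp(2*I*pi/3)   exp(4*I*pi/9)   exp(2*I*pi/9) 

Spot check: chi_8(5) = zeta_9^(8*5) = zeta_9^40 = exp(8*I*pi/9).

Reasoning: Z/9Z is abelian, so all 9 irreducible complex representations are 1-dimensional. They are given by chi_k(m) = zeta_9^(k*m) for k = 0,...,8. Row orthogonality: sum_m chi_k(m) conj(chi_l(m)) = 9 * [k = l].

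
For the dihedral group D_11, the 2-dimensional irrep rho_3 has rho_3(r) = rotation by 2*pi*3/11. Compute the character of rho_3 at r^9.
chi_{rho_3}(r^9) = 2*cos(2*pi*3*9/11) = -2*cos(pi/11)

Details: rho_3(r^9) is rotation by angle 2*pi*3*9/11, whose trace is 2*cos(2*pi*3*9/11) = -2*cos(pi/11).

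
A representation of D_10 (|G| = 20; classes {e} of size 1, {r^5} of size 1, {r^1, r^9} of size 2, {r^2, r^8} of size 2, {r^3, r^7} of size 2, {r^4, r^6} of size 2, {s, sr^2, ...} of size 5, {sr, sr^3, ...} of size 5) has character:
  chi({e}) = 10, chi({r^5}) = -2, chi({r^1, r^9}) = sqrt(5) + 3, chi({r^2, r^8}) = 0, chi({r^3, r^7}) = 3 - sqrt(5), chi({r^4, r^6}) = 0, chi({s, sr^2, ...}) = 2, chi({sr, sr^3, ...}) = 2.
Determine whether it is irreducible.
Not irreducible (reducible): <chi, chi> = 10 > 1.

Derivation: <chi, chi> = (1/|G|) sum_C |C| * |chi(C)|^2 = (1/20)[1*|10|^2 + 1*|-2|^2 + 2*|sqrt(5) + 3|^2 + 2*|0|^2 + 2*|3 - sqrt(5)|^2 + 2*|0|^2 + 5*|2|^2 + 5*|2|^2]
  = (1/20)[(100) + (4) + (12*sqrt(5) + 28) + (0) + (28 - 12*sqrt(5)) + (0) + (20) + (20)] = 200/20 = 10.
A character is irreducible iff <chi, chi> = 1, so this representation is reducible.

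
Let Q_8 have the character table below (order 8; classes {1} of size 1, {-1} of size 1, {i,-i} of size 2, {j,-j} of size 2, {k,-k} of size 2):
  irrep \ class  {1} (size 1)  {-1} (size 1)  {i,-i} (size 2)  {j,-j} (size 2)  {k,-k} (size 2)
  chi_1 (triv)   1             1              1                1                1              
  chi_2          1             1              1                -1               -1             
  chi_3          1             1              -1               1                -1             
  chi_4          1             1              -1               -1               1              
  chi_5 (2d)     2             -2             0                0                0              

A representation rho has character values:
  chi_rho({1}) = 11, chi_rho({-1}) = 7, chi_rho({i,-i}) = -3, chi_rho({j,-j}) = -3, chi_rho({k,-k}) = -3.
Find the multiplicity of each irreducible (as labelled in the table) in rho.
Multiplicities: chi_1: 0, chi_2: 3, chi_3: 3, chi_4: 3, chi_5: 1.

Solution. Use <chi_rho, chi> = (1/|G|) sum_C |C| * chi_rho(C) * conj(chi(C)) with |G| = 8 for each irreducible chi in the table:
  <chi_rho, chi_1> = (1/8)[1*(11)*conj(1) + 1*(7)*conj(1) + 2*(-3)*conj(1) + 2*(-3)*conj(1) + 2*(-3)*conj(1)]
      = (1/8)[(11) + (7) + (-6) + (-6) + (-6)] = 0/8 = 0
  <chi_rho, chi_2> = (1/8)[1*(11)*conj(1) + 1*(7)*conj(1) + 2*(-3)*conj(1) + 2*(-3)*conj(-1) + 2*(-3)*conj(-1)]
      = (1/8)[(11) + (7) + (-6) + (6) + (6)] = 24/8 = 3
  <chi_rho, chi_3> = (1/8)[1*(11)*conj(1) + 1*(7)*conj(1) + 2*(-3)*conj(-1) + 2*(-3)*conj(1) + 2*(-3)*conj(-1)]
      = (1/8)[(11) + (7) + (6) + (-6) + (6)] = 24/8 = 3
  <chi_rho, chi_4> = (1/8)[1*(11)*conj(1) + 1*(7)*conj(1) + 2*(-3)*conj(-1) + 2*(-3)*conj(-1) + 2*(-3)*conj(1)]
      = (1/8)[(11) + (7) + (6) + (6) + (-6)] = 24/8 = 3
  <chi_rho, chi_5> = (1/8)[1*(11)*conj(2) + 1*(7)*conj(-2) + 2*(-3)*conj(0) + 2*(-3)*conj(0) + 2*(-3)*conj(0)]
      = (1/8)[(22) + (-14) + (0) + (0) + (0)] = 8/8 = 1
Dimension check: dim(rho) = sum (mult * dim) = 0*1 + 3*1 + 3*1 + 3*1 + 1*2 = 11 = chi_rho(e) = 11.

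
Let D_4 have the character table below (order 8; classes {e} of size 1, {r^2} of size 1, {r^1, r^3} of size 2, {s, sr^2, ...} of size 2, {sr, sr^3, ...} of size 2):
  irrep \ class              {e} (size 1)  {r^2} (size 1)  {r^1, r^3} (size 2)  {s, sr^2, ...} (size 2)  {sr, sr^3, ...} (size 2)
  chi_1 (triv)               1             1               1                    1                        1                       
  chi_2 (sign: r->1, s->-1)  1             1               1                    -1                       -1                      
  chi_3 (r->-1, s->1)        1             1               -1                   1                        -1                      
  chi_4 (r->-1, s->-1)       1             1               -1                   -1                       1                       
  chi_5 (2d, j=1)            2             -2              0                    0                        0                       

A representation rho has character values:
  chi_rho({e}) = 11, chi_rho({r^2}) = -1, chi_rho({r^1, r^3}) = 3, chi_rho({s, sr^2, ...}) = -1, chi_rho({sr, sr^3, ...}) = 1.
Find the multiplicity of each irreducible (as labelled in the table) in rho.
Multiplicities: chi_1: 2, chi_2: 2, chi_3: 0, chi_4: 1, chi_5: 3.

Use <chi_rho, chi> = (1/|G|) sum_C |C| * chi_rho(C) * conj(chi(C)) with |G| = 8 for each irreducible chi in the table:
  <chi_rho, chi_1> = (1/8)[1*(11)*conj(1) + 1*(-1)*conj(1) + 2*(3)*conj(1) + 2*(-1)*conj(1) + 2*(1)*conj(1)]
      = (1/8)[(11) + (-1) + (6) + (-2) + (2)] = 16/8 = 2
  <chi_rho, chi_2> = (1/8)[1*(11)*conj(1) + 1*(-1)*conj(1) + 2*(3)*conj(1) + 2*(-1)*conj(-1) + 2*(1)*conj(-1)]
      = (1/8)[(11) + (-1) + (6) + (2) + (-2)] = 16/8 = 2
  <chi_rho, chi_3> = (1/8)[1*(11)*conj(1) + 1*(-1)*conj(1) + 2*(3)*conj(-1) + 2*(-1)*conj(1) + 2*(1)*conj(-1)]
      = (1/8)[(11) + (-1) + (-6) + (-2) + (-2)] = 0/8 = 0
  <chi_rho, chi_4> = (1/8)[1*(11)*conj(1) + 1*(-1)*conj(1) + 2*(3)*conj(-1) + 2*(-1)*conj(-1) + 2*(1)*conj(1)]
      = (1/8)[(11) + (-1) + (-6) + (2) + (2)] = 8/8 = 1
  <chi_rho, chi_5> = (1/8)[1*(11)*conj(2) + 1*(-1)*conj(-2) + 2*(3)*conj(0) + 2*(-1)*conj(0) + 2*(1)*conj(0)]
      = (1/8)[(22) + (2) + (0) + (0) + (0)] = 24/8 = 3
Dimension check: dim(rho) = sum (mult * dim) = 2*1 + 2*1 + 0*1 + 1*1 + 3*2 = 11 = chi_rho(e) = 11.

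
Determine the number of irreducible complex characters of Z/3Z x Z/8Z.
24

Solution. The number of irreducible complex representations of a finite group equals its number of conjugacy classes. Z/3Z x Z/8Z is abelian of order 24, so every element is its own conjugacy class: 24 classes, so Z/3Z x Z/8Z (order 24) has exactly 24 irreducible complex representations.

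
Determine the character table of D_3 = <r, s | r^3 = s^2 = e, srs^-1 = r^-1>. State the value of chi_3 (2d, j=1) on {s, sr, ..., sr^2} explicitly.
Conjugacy classes: {e} of size 1, {r^1, r^2} of size 2, {s, sr, ..., sr^2} of size 3.
Character table:
  irrep \ class              {e} (size 1)  {r^1, r^2} (size 2)  {s, sr, ..., sr^2} (size 3)
  chi_1 (triv)               1             1                    1                          
  chi_2 (sign: r->1, s->-1)  1             1                    -1                         
  chi_3 (2d, j=1)            2             -1                   0                          

Spot check: chi_3 (2d, j=1) on {s, sr, ..., sr^2} = 0.

Reasoning: D_3 has order 2*3 = 6 with 3 conjugacy classes, hence 3 irreducibles. Sum of squared dims 1 + 1 + 4 = 6 = |G|. Linear characters come from the abelianisation; the 2-dimensional irreps have character r^k -> 2*cos(2*pi*j*k/3), reflections -> 0.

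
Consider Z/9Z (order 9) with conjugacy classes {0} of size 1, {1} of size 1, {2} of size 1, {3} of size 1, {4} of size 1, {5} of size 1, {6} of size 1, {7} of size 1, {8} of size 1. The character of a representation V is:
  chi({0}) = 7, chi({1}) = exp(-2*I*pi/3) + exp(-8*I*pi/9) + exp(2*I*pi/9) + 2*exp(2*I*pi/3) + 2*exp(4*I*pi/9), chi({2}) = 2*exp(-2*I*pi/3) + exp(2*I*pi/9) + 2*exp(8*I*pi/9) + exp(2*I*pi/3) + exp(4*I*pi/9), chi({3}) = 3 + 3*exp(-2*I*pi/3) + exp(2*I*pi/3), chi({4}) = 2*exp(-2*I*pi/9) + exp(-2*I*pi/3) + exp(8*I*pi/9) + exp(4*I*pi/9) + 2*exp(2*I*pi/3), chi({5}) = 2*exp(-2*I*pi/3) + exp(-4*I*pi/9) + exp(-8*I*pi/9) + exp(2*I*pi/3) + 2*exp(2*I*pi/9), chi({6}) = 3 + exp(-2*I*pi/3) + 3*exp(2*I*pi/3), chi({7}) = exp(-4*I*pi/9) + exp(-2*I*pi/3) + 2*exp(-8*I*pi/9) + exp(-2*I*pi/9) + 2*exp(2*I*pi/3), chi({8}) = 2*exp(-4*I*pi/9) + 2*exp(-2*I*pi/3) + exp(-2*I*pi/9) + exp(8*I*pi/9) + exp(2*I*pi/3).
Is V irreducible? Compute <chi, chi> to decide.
Not irreducible (reducible): <chi, chi> = 11 > 1.

Justification: <chi, chi> = (1/|G|) sum_C |C| * |chi(C)|^2 = (1/9)[1*|7|^2 + 1*|exp(-2*I*pi/3) + exp(-8*I*pi/9) + exp(2*I*pi/9) + 2*exp(2*I*pi/3) + 2*exp(4*I*pi/9)|^2 + 1*|2*exp(-2*I*pi/3) + exp(2*I*pi/9) + 2*exp(8*I*pi/9) + exp(2*I*pi/3) + exp(4*I*pi/9)|^2 + 1*|3 + 3*exp(-2*I*pi/3) + exp(2*I*pi/3)|^2 + 1*|2*exp(-2*I*pi/9) + exp(-2*I*pi/3) + exp(8*I*pi/9) + exp(4*I*pi/9) + 2*exp(2*I*pi/3)|^2 + 1*|2*exp(-2*I*pi/3) + exp(-4*I*pi/9) + exp(-8*I*pi/9) + exp(2*I*pi/3) + 2*exp(2*I*pi/9)|^2 + 1*|3 + exp(-2*I*pi/3) + 3*exp(2*I*pi/3)|^2 + 1*|exp(-4*I*pi/9) + exp(-2*I*pi/3) + 2*exp(-8*I*pi/9) + exp(-2*I*pi/9) + 2*exp(2*I*pi/3)|^2 + 1*|2*exp(-4*I*pi/9) + 2*exp(-2*I*pi/3) + exp(-2*I*pi/9) + exp(8*I*pi/9) + exp(2*I*pi/3)|^2]
  = (1/9)[(49) + (11 + 7*exp(-2*I*pi/9) + 4*exp(-4*I*pi/9) + 4*exp(-2*I*pi/3) + 4*exp(-8*I*pi/9) + 4*exp(8*I*pi/9) + 4*exp(2*I*pi/3) + 4*exp(4*I*pi/9) + 7*exp(2*I*pi/9)) + (11 + 7*exp(-4*I*pi/9) + 4*exp(-2*I*pi/3) + 4*exp(-2*I*pi/9) + 4*exp(-8*I*pi/9) + 4*exp(8*I*pi/9) + 4*exp(2*I*pi/9) + 4*exp(2*I*pi/3) + 7*exp(4*I*pi/9)) + (4) + (11 + 4*exp(-4*I*pi/9) + 4*exp(-2*I*pi/3) + 4*exp(-2*I*pi/9) + 7*exp(-8*I*pi/9) + 7*exp(8*I*pi/9) + 4*exp(2*I*pi/9) + 4*exp(2*I*pi/3) + 4*exp(4*I*pi/9)) + (11 + 4*exp(-4*I*pi/9) + 4*exp(-2*I*pi/3) + 4*exp(-2*I*pi/9) + 7*exp(-8*I*pi/9) + 7*exp(8*I*pi/9) + 4*exp(2*I*pi/9) + 4*exp(2*I*pi/3) + 4*exp(4*I*pi/9)) + (4) + (11 + 7*exp(-4*I*pi/9) + 4*exp(-2*I*pi/3) + 4*exp(-2*I*pi/9) + 4*exp(-8*I*pi/9) + 4*exp(8*I*pi/9) + 4*exp(2*I*pi/9) + 4*exp(2*I*pi/3) + 7*exp(4*I*pi/9)) + (11 + 7*exp(-2*I*pi/9) + 4*exp(-4*I*pi/9) + 4*exp(-2*I*pi/3) + 4*exp(-8*I*pi/9) + 4*exp(8*I*pi/9) + 4*exp(2*I*pi/3) + 4*exp(4*I*pi/9) + 7*exp(2*I*pi/9))] = 99/9 = 11.
(Exp terms are combined using exp(i*s)*conj(exp(i*t)) = exp(i*(s-t)), and sums of them are collapsed using the identity that for every m > 1 the m distinct m-th roots of unity sum to 0, e.g. 1 + exp(2*I*pi/3) + exp(-2*I*pi/3) = 0.)
A character is irreducible iff <chi, chi> = 1, so this representation is reducible.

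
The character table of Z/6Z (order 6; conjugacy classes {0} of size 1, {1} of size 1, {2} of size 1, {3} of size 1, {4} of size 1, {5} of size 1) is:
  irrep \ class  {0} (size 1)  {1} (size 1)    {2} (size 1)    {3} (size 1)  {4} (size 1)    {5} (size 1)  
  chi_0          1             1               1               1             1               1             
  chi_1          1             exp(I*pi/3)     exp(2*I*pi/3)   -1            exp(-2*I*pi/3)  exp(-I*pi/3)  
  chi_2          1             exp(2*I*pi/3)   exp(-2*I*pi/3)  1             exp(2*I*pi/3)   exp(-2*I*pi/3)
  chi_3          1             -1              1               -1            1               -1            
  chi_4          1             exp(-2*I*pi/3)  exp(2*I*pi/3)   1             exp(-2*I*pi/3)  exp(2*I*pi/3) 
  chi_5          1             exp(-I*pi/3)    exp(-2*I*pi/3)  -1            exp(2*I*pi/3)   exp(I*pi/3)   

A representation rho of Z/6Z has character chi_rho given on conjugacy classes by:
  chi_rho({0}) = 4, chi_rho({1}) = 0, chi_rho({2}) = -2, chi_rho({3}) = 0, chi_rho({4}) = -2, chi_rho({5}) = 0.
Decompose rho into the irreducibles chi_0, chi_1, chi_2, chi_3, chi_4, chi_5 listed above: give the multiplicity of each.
Multiplicities: chi_0: 0, chi_1: 1, chi_2: 1, chi_3: 0, chi_4: 1, chi_5: 1.

Justification: Use <chi_rho, chi> = (1/|G|) sum_C |C| * chi_rho(C) * conj(chi(C)) with |G| = 6 for each irreducible chi in the table:
  <chi_rho, chi_0> = (1/6)[1*(4)*conj(1) + 1*(0)*conj(1) + 1*(-2)*conj(1) + 1*(0)*conj(1) + 1*(-2)*conj(1) + 1*(0)*conj(1)]
      = (1/6)[(4) + (0) + (-2) + (0) + (-2) + (0)] = 0/6 = 0
  <chi_rho, chi_1> = (1/6)[1*(4)*conj(1) + 1*(0)*conj(exp(I*pi/3)) + 1*(-2)*conj(exp(2*I*pi/3)) + 1*(0)*conj(-1) + 1*(-2)*conj(exp(-2*I*pi/3)) + 1*(0)*conj(exp(-I*pi/3))]
      = (1/6)[(4) + (0) + (2 + 2*exp(2*I*pi/3)) + (0) + (2 + 2*exp(-2*I*pi/3)) + (0)] = 6/6 = 1
  <chi_rho, chi_2> = (1/6)[1*(4)*conj(1) + 1*(0)*conj(exp(2*I*pi/3)) + 1*(-2)*conj(exp(-2*I*pi/3)) + 1*(0)*conj(1) + 1*(-2)*conj(exp(2*I*pi/3)) + 1*(0)*conj(exp(-2*I*pi/3))]
      = (1/6)[(4) + (0) + (2 + 2*exp(-2*I*pi/3)) + (0) + (2 + 2*exp(2*I*pi/3)) + (0)] = 6/6 = 1
  <chi_rho, chi_3> = (1/6)[1*(4)*conj(1) + 1*(0)*conj(-1) + 1*(-2)*conj(1) + 1*(0)*conj(-1) + 1*(-2)*conj(1) + 1*(0)*conj(-1)]
      = (1/6)[(4) + (0) + (-2) + (0) + (-2) + (0)] = 0/6 = 0
  <chi_rho, chi_4> = (1/6)[1*(4)*conj(1) + 1*(0)*conj(exp(-2*I*pi/3)) + 1*(-2)*conj(exp(2*I*pi/3)) + 1*(0)*conj(1) + 1*(-2)*conj(exp(-2*I*pi/3)) + 1*(0)*conj(exp(2*I*pi/3))]
      = (1/6)[(4) + (0) + (2 + 2*exp(2*I*pi/3)) + (0) + (2 + 2*exp(-2*I*pi/3)) + (0)] = 6/6 = 1
  <chi_rho, chi_5> = (1/6)[1*(4)*conj(1) + 1*(0)*conj(exp(-I*pi/3)) + 1*(-2)*conj(exp(-2*I*pi/3)) + 1*(0)*conj(-1) + 1*(-2)*conj(exp(2*I*pi/3)) + 1*(0)*conj(exp(I*pi/3))]
      = (1/6)[(4) + (0) + (2 + 2*exp(-2*I*pi/3)) + (0) + (2 + 2*exp(2*I*pi/3)) + (0)] = 6/6 = 1
(Exp terms are combined using exp(i*s)*conj(exp(i*t)) = exp(i*(s-t)), and sums of them are collapsed using the identity that for every m > 1 the m distinct m-th roots of unity sum to 0, e.g. 1 + exp(2*I*pi/3) + exp(-2*I*pi/3) = 0.)
Dimension check: dim(rho) = sum (mult * dim) = 0*1 + 1*1 + 1*1 + 0*1 + 1*1 + 1*1 = 4 = chi_rho(e) = 4.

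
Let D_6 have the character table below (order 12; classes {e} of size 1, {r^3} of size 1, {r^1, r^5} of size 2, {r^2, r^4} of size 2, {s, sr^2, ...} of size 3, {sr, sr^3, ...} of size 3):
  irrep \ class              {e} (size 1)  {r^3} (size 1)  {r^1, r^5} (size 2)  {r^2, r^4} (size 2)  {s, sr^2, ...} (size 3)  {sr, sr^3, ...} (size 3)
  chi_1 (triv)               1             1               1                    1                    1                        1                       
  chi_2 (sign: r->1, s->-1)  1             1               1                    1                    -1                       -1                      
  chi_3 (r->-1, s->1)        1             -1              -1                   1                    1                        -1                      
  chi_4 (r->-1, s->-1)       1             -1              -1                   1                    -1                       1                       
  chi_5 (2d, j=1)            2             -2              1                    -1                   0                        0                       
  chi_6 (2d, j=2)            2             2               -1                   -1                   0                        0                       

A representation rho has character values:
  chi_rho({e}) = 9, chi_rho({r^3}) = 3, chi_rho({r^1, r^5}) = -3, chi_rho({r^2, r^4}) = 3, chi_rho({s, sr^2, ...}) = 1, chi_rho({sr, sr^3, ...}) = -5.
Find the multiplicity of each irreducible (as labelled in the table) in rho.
Multiplicities: chi_1: 0, chi_2: 2, chi_3: 3, chi_4: 0, chi_5: 0, chi_6: 2.

Working: Use <chi_rho, chi> = (1/|G|) sum_C |C| * chi_rho(C) * conj(chi(C)) with |G| = 12 for each irreducible chi in the table:
  <chi_rho, chi_1> = (1/12)[1*(9)*conj(1) + 1*(3)*conj(1) + 2*(-3)*conj(1) + 2*(3)*conj(1) + 3*(1)*conj(1) + 3*(-5)*conj(1)]
      = (1/12)[(9) + (3) + (-6) + (6) + (3) + (-15)] = 0/12 = 0
  <chi_rho, chi_2> = (1/12)[1*(9)*conj(1) + 1*(3)*conj(1) + 2*(-3)*conj(1) + 2*(3)*conj(1) + 3*(1)*conj(-1) + 3*(-5)*conj(-1)]
      = (1/12)[(9) + (3) + (-6) + (6) + (-3) + (15)] = 24/12 = 2
  <chi_rho, chi_3> = (1/12)[1*(9)*conj(1) + 1*(3)*conj(-1) + 2*(-3)*conj(-1) + 2*(3)*conj(1) + 3*(1)*conj(1) + 3*(-5)*conj(-1)]
      = (1/12)[(9) + (-3) + (6) + (6) + (3) + (15)] = 36/12 = 3
  <chi_rho, chi_4> = (1/12)[1*(9)*conj(1) + 1*(3)*conj(-1) + 2*(-3)*conj(-1) + 2*(3)*conj(1) + 3*(1)*conj(-1) + 3*(-5)*conj(1)]
      = (1/12)[(9) + (-3) + (6) + (6) + (-3) + (-15)] = 0/12 = 0
  <chi_rho, chi_5> = (1/12)[1*(9)*conj(2) + 1*(3)*conj(-2) + 2*(-3)*conj(1) + 2*(3)*conj(-1) + 3*(1)*conj(0) + 3*(-5)*conj(0)]
      = (1/12)[(18) + (-6) + (-6) + (-6) + (0) + (0)] = 0/12 = 0
  <chi_rho, chi_6> = (1/12)[1*(9)*conj(2) + 1*(3)*conj(2) + 2*(-3)*conj(-1) + 2*(3)*conj(-1) + 3*(1)*conj(0) + 3*(-5)*conj(0)]
      = (1/12)[(18) + (6) + (6) + (-6) + (0) + (0)] = 24/12 = 2
Dimension check: dim(rho) = sum (mult * dim) = 0*1 + 2*1 + 3*1 + 0*1 + 0*2 + 2*2 = 9 = chi_rho(e) = 9.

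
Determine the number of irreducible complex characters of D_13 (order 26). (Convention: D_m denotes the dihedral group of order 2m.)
8

Argument: The number of irreducible complex representations of a finite group equals its number of conjugacy classes. D_13 has 8 conjugacy classes ((n+3)/2 for n odd), so D_13 (order 26) has exactly 8 irreducible complex representations.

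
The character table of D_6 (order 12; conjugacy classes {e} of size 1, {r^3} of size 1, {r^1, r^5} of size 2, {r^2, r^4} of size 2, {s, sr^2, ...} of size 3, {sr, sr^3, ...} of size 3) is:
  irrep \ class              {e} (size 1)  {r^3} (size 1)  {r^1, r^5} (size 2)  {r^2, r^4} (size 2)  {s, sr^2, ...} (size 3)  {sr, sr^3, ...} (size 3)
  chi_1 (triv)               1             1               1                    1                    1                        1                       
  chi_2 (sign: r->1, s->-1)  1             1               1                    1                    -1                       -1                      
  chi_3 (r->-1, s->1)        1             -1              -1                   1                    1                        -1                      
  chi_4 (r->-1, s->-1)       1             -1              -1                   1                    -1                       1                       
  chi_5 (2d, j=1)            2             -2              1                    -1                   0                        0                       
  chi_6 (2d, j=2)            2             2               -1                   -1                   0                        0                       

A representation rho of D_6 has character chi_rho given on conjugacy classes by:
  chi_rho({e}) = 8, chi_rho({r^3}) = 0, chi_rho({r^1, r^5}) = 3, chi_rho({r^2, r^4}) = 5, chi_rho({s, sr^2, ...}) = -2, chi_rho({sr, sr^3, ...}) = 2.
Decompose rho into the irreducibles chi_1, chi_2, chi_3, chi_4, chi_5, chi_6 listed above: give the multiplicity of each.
Multiplicities: chi_1: 2, chi_2: 2, chi_3: 0, chi_4: 2, chi_5: 1, chi_6: 0.

Why: Use <chi_rho, chi> = (1/|G|) sum_C |C| * chi_rho(C) * conj(chi(C)) with |G| = 12 for each irreducible chi in the table:
  <chi_rho, chi_1> = (1/12)[1*(8)*conj(1) + 1*(0)*conj(1) + 2*(3)*conj(1) + 2*(5)*conj(1) + 3*(-2)*conj(1) + 3*(2)*conj(1)]
      = (1/12)[(8) + (0) + (6) + (10) + (-6) + (6)] = 24/12 = 2
  <chi_rho, chi_2> = (1/12)[1*(8)*conj(1) + 1*(0)*conj(1) + 2*(3)*conj(1) + 2*(5)*conj(1) + 3*(-2)*conj(-1) + 3*(2)*conj(-1)]
      = (1/12)[(8) + (0) + (6) + (10) + (6) + (-6)] = 24/12 = 2
  <chi_rho, chi_3> = (1/12)[1*(8)*conj(1) + 1*(0)*conj(-1) + 2*(3)*conj(-1) + 2*(5)*conj(1) + 3*(-2)*conj(1) + 3*(2)*conj(-1)]
      = (1/12)[(8) + (0) + (-6) + (10) + (-6) + (-6)] = 0/12 = 0
  <chi_rho, chi_4> = (1/12)[1*(8)*conj(1) + 1*(0)*conj(-1) + 2*(3)*conj(-1) + 2*(5)*conj(1) + 3*(-2)*conj(-1) + 3*(2)*conj(1)]
      = (1/12)[(8) + (0) + (-6) + (10) + (6) + (6)] = 24/12 = 2
  <chi_rho, chi_5> = (1/12)[1*(8)*conj(2) + 1*(0)*conj(-2) + 2*(3)*conj(1) + 2*(5)*conj(-1) + 3*(-2)*conj(0) + 3*(2)*conj(0)]
      = (1/12)[(16) + (0) + (6) + (-10) + (0) + (0)] = 12/12 = 1
  <chi_rho, chi_6> = (1/12)[1*(8)*conj(2) + 1*(0)*conj(2) + 2*(3)*conj(-1) + 2*(5)*conj(-1) + 3*(-2)*conj(0) + 3*(2)*conj(0)]
      = (1/12)[(16) + (0) + (-6) + (-10) + (0) + (0)] = 0/12 = 0
Dimension check: dim(rho) = sum (mult * dim) = 2*1 + 2*1 + 0*1 + 2*1 + 1*2 + 0*2 = 8 = chi_rho(e) = 8.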